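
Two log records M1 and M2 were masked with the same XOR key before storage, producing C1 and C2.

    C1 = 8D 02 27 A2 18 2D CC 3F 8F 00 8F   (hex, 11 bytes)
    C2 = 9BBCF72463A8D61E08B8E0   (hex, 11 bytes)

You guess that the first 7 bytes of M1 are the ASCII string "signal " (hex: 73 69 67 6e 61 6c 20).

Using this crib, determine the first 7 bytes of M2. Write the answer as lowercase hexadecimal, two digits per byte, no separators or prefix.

First, C1 ⊕ C2 = (M1 ⊕ K) ⊕ (M2 ⊕ K) = M1 ⊕ M2, so the key drops out. Then M2 = (M1 ⊕ M2) ⊕ M1 over the first 7 bytes.
byte 0: (8d ^ 9b) ^ 73 = 16 ^ 73 = 65
byte 1: (02 ^ bc) ^ 69 = be ^ 69 = d7
byte 2: (27 ^ f7) ^ 67 = d0 ^ 67 = b7
byte 3: (a2 ^ 24) ^ 6e = 86 ^ 6e = e8
byte 4: (18 ^ 63) ^ 61 = 7b ^ 61 = 1a
byte 5: (2d ^ a8) ^ 6c = 85 ^ 6c = e9
byte 6: (cc ^ d6) ^ 20 = 1a ^ 20 = 3a

65d7b7e81ae93a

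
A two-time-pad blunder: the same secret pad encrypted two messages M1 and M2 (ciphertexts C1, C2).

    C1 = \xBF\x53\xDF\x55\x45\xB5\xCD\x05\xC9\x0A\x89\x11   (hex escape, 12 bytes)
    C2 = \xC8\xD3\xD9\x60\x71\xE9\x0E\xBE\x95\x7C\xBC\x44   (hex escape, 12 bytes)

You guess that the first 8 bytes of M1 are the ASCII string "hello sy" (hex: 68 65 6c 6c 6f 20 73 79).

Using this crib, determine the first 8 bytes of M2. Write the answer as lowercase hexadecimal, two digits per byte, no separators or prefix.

1fe56a595b7cb0c2

First, C1 ⊕ C2 = (M1 ⊕ K) ⊕ (M2 ⊕ K) = M1 ⊕ M2, so the key drops out. Then M2 = (M1 ⊕ M2) ⊕ M1 over the first 8 bytes.
byte 0: (bf ^ c8) ^ 68 = 77 ^ 68 = 1f
byte 1: (53 ^ d3) ^ 65 = 80 ^ 65 = e5
byte 2: (df ^ d9) ^ 6c = 06 ^ 6c = 6a
byte 3: (55 ^ 60) ^ 6c = 35 ^ 6c = 59
byte 4: (45 ^ 71) ^ 6f = 34 ^ 6f = 5b
byte 5: (b5 ^ e9) ^ 20 = 5c ^ 20 = 7c
byte 6: (cd ^ 0e) ^ 73 = c3 ^ 73 = b0
byte 7: (05 ^ be) ^ 79 = bb ^ 79 = c2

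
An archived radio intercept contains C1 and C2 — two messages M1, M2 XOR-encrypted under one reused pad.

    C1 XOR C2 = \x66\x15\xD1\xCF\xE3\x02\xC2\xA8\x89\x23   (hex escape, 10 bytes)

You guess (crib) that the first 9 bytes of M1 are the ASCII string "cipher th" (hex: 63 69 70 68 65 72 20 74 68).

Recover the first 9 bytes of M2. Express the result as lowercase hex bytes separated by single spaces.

05 7c a1 a7 86 70 e2 dc e1

Since C1 ⊕ C2 = M1 ⊕ M2, XORing with the guessed M1 bytes yields the corresponding M2 bytes: M2 = (C1 ⊕ C2) ⊕ M1.
byte 0: 102 ^  99 =   5
byte 1:  21 ^ 105 = 124
byte 2: 209 ^ 112 = 161
byte 3: 207 ^ 104 = 167
byte 4: 227 ^ 101 = 134
byte 5:   2 ^ 114 = 112
byte 6: 194 ^  32 = 226
byte 7: 168 ^ 116 = 220
byte 8: 137 ^ 104 = 225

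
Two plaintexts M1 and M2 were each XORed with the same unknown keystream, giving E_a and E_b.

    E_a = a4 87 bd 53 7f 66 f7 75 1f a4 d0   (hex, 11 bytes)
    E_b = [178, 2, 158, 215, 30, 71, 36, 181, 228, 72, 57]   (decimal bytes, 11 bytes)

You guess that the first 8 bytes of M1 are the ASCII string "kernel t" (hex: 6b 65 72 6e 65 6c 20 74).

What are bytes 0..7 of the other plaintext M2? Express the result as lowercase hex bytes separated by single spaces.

7d e0 51 ea 04 4d f3 b4

First, E_a ⊕ E_b = (M1 ⊕ K) ⊕ (M2 ⊕ K) = M1 ⊕ M2, so the key drops out. Then M2 = (M1 ⊕ M2) ⊕ M1 over the first 8 bytes.
byte 0: (a4 ⊕ b2) ⊕ 6b = 16 ⊕ 6b = 7d
byte 1: (87 ⊕ 02) ⊕ 65 = 85 ⊕ 65 = e0
byte 2: (bd ⊕ 9e) ⊕ 72 = 23 ⊕ 72 = 51
byte 3: (53 ⊕ d7) ⊕ 6e = 84 ⊕ 6e = ea
byte 4: (7f ⊕ 1e) ⊕ 65 = 61 ⊕ 65 = 04
byte 5: (66 ⊕ 47) ⊕ 6c = 21 ⊕ 6c = 4d
byte 6: (f7 ⊕ 24) ⊕ 20 = d3 ⊕ 20 = f3
byte 7: (75 ⊕ b5) ⊕ 74 = c0 ⊕ 74 = b4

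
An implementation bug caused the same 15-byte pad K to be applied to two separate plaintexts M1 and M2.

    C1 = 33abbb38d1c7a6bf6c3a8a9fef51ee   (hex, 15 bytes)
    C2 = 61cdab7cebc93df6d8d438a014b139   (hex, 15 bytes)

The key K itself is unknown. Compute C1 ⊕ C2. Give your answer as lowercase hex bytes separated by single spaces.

52 66 10 44 3a 0e 9b 49 b4 ee b2 3f fb e0 d7

C1 ⊕ C2 = (M1 ⊕ K) ⊕ (M2 ⊕ K) = M1 ⊕ M2 — the shared key cancels under XOR.
byte 0: 33 XOR 61 = 52
byte 1: ab XOR cd = 66
byte 2: bb XOR ab = 10
byte 3: 38 XOR 7c = 44
byte 4: d1 XOR eb = 3a
byte 5: c7 XOR c9 = 0e
byte 6: a6 XOR 3d = 9b
byte 7: bf XOR f6 = 49
byte 8: 6c XOR d8 = b4
byte 9: 3a XOR d4 = ee
byte 10: 8a XOR 38 = b2
byte 11: 9f XOR a0 = 3f
byte 12: ef XOR 14 = fb
byte 13: 51 XOR b1 = e0
byte 14: ee XOR 39 = d7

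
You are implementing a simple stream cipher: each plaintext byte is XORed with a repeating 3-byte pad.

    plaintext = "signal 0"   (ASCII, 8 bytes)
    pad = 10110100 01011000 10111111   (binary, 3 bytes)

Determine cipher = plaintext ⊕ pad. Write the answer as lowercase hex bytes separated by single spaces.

The 3-byte key repeats, so the effective keystream is b4 58 bf b4 58 bf b4 58.
byte 0: 01110011 xor 10110100 = 11000111
byte 1: 01101001 xor 01011000 = 00110001
byte 2: 01100111 xor 10111111 = 11011000
byte 3: 01101110 xor 10110100 = 11011010
byte 4: 01100001 xor 01011000 = 00111001
byte 5: 01101100 xor 10111111 = 11010011
byte 6: 00100000 xor 10110100 = 10010100
byte 7: 00110000 xor 01011000 = 01101000

c7 31 d8 da 39 d3 94 68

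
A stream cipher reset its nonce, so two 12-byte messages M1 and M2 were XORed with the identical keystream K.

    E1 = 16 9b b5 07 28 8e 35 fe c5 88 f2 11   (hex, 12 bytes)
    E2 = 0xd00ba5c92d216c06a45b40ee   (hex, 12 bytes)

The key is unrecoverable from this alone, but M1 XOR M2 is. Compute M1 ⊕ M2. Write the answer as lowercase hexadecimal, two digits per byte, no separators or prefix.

E1 ⊕ E2 = (M1 ⊕ K) ⊕ (M2 ⊕ K) = M1 ⊕ M2 — the shared key cancels under XOR.
 22 xor 208 = 198
155 xor  11 = 144
181 xor 165 =  16
  7 xor 201 = 206
 40 xor  45 =   5
142 xor  33 = 175
 53 xor 108 =  89
254 xor   6 = 248
197 xor 164 =  97
136 xor  91 = 211
242 xor  64 = 178
 17 xor 238 = 255

c69010ce05af59f861d3b2ff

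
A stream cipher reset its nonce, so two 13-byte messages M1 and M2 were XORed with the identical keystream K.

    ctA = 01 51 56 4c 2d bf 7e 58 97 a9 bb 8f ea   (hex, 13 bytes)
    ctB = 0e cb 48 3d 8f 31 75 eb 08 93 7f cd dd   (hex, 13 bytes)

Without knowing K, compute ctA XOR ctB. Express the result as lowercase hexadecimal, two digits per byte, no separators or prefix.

ctA ⊕ ctB = (M1 ⊕ K) ⊕ (M2 ⊕ K) = M1 ⊕ M2 — the shared key cancels under XOR.
00000001 ^ 00001110 = 00001111
01010001 ^ 11001011 = 10011010
01010110 ^ 01001000 = 00011110
01001100 ^ 00111101 = 01110001
00101101 ^ 10001111 = 10100010
10111111 ^ 00110001 = 10001110
01111110 ^ 01110101 = 00001011
01011000 ^ 11101011 = 10110011
10010111 ^ 00001000 = 10011111
10101001 ^ 10010011 = 00111010
10111011 ^ 01111111 = 11000100
10001111 ^ 11001101 = 01000010
11101010 ^ 11011101 = 00110111

0f9a1e71a28e0bb39f3ac44237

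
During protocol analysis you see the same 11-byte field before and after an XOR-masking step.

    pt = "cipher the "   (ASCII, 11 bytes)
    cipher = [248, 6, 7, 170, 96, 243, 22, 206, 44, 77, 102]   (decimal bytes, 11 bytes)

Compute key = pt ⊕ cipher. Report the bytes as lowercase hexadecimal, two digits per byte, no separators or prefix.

9b6f77c2058136ba442846

Since cipher = pt ⊕ key, XORing both sides with pt gives key = pt ⊕ cipher.
byte 0: 63 XOR f8 = 9b
byte 1: 69 XOR 06 = 6f
byte 2: 70 XOR 07 = 77
byte 3: 68 XOR aa = c2
byte 4: 65 XOR 60 = 05
byte 5: 72 XOR f3 = 81
byte 6: 20 XOR 16 = 36
byte 7: 74 XOR ce = ba
byte 8: 68 XOR 2c = 44
byte 9: 65 XOR 4d = 28
byte 10: 20 XOR 66 = 46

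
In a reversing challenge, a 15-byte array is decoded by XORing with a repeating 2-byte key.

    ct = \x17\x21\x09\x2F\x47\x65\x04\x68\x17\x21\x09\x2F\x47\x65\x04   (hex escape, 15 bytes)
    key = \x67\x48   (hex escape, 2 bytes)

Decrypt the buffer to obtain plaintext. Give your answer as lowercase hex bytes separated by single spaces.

The 2-byte key repeats, so the effective keystream is 67 48 67 48 67 48 67 48 67 48 67 48 67 48 67.
byte 0: 17 ^ 67 = 70
byte 1: 21 ^ 48 = 69
byte 2: 09 ^ 67 = 6e
byte 3: 2f ^ 48 = 67
byte 4: 47 ^ 67 = 20
byte 5: 65 ^ 48 = 2d
byte 6: 04 ^ 67 = 63
byte 7: 68 ^ 48 = 20
byte 8: 17 ^ 67 = 70
byte 9: 21 ^ 48 = 69
byte 10: 09 ^ 67 = 6e
byte 11: 2f ^ 48 = 67
byte 12: 47 ^ 67 = 20
byte 13: 65 ^ 48 = 2d
byte 14: 04 ^ 67 = 63

70 69 6e 67 20 2d 63 20 70 69 6e 67 20 2d 63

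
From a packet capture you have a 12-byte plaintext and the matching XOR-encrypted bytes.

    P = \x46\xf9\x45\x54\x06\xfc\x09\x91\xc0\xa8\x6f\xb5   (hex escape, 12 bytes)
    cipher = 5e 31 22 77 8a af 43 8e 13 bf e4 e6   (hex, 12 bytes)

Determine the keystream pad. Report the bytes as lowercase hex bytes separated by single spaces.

18 c8 67 23 8c 53 4a 1f d3 17 8b 53

Since cipher = P ⊕ pad, XORing both sides with P gives pad = P ⊕ cipher.
byte 0: 46 ⊕ 5e = 18
byte 1: f9 ⊕ 31 = c8
byte 2: 45 ⊕ 22 = 67
byte 3: 54 ⊕ 77 = 23
byte 4: 06 ⊕ 8a = 8c
byte 5: fc ⊕ af = 53
byte 6: 09 ⊕ 43 = 4a
byte 7: 91 ⊕ 8e = 1f
byte 8: c0 ⊕ 13 = d3
byte 9: a8 ⊕ bf = 17
byte 10: 6f ⊕ e4 = 8b
byte 11: b5 ⊕ e6 = 53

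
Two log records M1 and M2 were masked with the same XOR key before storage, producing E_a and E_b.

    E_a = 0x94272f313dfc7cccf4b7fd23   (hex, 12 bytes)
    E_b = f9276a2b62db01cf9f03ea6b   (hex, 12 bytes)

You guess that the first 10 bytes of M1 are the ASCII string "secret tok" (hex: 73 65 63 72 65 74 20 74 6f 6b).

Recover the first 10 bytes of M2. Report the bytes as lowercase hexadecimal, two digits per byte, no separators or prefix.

1e6526683a535d7704df

First, E_a ⊕ E_b = (M1 ⊕ K) ⊕ (M2 ⊕ K) = M1 ⊕ M2, so the key drops out. Then M2 = (M1 ⊕ M2) ⊕ M1 over the first 10 bytes.
byte 0: (94 xor f9) xor 73 = 6d xor 73 = 1e
byte 1: (27 xor 27) xor 65 = 00 xor 65 = 65
byte 2: (2f xor 6a) xor 63 = 45 xor 63 = 26
byte 3: (31 xor 2b) xor 72 = 1a xor 72 = 68
byte 4: (3d xor 62) xor 65 = 5f xor 65 = 3a
byte 5: (fc xor db) xor 74 = 27 xor 74 = 53
byte 6: (7c xor 01) xor 20 = 7d xor 20 = 5d
byte 7: (cc xor cf) xor 74 = 03 xor 74 = 77
byte 8: (f4 xor 9f) xor 6f = 6b xor 6f = 04
byte 9: (b7 xor 03) xor 6b = b4 xor 6b = df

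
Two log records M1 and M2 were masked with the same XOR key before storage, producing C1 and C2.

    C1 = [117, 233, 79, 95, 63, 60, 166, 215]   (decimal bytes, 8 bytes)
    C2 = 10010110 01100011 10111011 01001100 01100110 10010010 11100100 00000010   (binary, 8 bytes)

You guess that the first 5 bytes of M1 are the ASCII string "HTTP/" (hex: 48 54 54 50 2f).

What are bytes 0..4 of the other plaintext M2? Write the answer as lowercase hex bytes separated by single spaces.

ab de a0 43 76

First, C1 ⊕ C2 = (M1 ⊕ K) ⊕ (M2 ⊕ K) = M1 ⊕ M2, so the key drops out. Then M2 = (M1 ⊕ M2) ⊕ M1 over the first 5 bytes.
byte 0: (75 ⊕ 96) ⊕ 48 = e3 ⊕ 48 = ab
byte 1: (e9 ⊕ 63) ⊕ 54 = 8a ⊕ 54 = de
byte 2: (4f ⊕ bb) ⊕ 54 = f4 ⊕ 54 = a0
byte 3: (5f ⊕ 4c) ⊕ 50 = 13 ⊕ 50 = 43
byte 4: (3f ⊕ 66) ⊕ 2f = 59 ⊕ 2f = 76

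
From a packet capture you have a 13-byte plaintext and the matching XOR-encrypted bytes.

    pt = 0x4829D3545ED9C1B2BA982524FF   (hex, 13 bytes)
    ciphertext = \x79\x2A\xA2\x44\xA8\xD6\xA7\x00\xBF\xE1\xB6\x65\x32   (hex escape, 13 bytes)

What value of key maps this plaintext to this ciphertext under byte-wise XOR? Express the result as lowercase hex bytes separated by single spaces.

31 03 71 10 f6 0f 66 b2 05 79 93 41 cd

Since ciphertext = pt ⊕ key, XORing both sides with pt gives key = pt ⊕ ciphertext.
 72 ^ 121 =  49
 41 ^  42 =   3
211 ^ 162 = 113
 84 ^  68 =  16
 94 ^ 168 = 246
217 ^ 214 =  15
193 ^ 167 = 102
178 ^   0 = 178
186 ^ 191 =   5
152 ^ 225 = 121
 37 ^ 182 = 147
 36 ^ 101 =  65
255 ^  50 = 205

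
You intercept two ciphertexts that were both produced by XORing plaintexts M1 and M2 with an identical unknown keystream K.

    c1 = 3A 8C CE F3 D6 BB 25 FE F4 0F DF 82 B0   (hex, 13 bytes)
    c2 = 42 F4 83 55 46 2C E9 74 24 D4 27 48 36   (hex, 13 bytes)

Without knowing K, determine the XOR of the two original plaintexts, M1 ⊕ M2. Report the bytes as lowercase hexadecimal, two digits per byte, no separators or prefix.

c1 ⊕ c2 = (M1 ⊕ K) ⊕ (M2 ⊕ K) = M1 ⊕ M2 — the shared key cancels under XOR.
3a ^ 42 = 78
8c ^ f4 = 78
ce ^ 83 = 4d
f3 ^ 55 = a6
d6 ^ 46 = 90
bb ^ 2c = 97
25 ^ e9 = cc
fe ^ 74 = 8a
f4 ^ 24 = d0
0f ^ d4 = db
df ^ 27 = f8
82 ^ 48 = ca
b0 ^ 36 = 86

78784da69097cc8ad0dbf8ca86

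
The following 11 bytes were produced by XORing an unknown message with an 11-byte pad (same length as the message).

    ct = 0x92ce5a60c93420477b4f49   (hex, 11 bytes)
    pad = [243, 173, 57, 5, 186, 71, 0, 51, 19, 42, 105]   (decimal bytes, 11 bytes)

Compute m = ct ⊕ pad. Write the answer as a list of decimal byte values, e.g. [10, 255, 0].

[97, 99, 99, 101, 115, 115, 32, 116, 104, 101, 32]

XOR is its own inverse, so applying the key byte-wise gives the result directly.
byte 0: 92 XOR f3 = 61
byte 1: ce XOR ad = 63
byte 2: 5a XOR 39 = 63
byte 3: 60 XOR 05 = 65
byte 4: c9 XOR ba = 73
byte 5: 34 XOR 47 = 73
byte 6: 20 XOR 00 = 20
byte 7: 47 XOR 33 = 74
byte 8: 7b XOR 13 = 68
byte 9: 4f XOR 2a = 65
byte 10: 49 XOR 69 = 20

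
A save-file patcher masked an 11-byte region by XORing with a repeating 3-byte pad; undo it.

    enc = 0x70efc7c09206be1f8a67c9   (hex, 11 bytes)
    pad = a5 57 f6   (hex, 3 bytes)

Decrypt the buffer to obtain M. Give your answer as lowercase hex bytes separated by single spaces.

The 3-byte key repeats, so the effective keystream is a5 57 f6 a5 57 f6 a5 57 f6 a5 57.
byte 0: 70 xor a5 = d5
byte 1: ef xor 57 = b8
byte 2: c7 xor f6 = 31
byte 3: c0 xor a5 = 65
byte 4: 92 xor 57 = c5
byte 5: 06 xor f6 = f0
byte 6: be xor a5 = 1b
byte 7: 1f xor 57 = 48
byte 8: 8a xor f6 = 7c
byte 9: 67 xor a5 = c2
byte 10: c9 xor 57 = 9e

d5 b8 31 65 c5 f0 1b 48 7c c2 9e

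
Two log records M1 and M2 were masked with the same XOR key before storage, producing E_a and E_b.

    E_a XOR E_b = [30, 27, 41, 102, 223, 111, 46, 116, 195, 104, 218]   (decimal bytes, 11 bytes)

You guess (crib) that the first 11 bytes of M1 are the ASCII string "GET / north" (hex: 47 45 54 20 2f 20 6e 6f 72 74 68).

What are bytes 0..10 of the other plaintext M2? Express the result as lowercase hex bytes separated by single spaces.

59 5e 7d 46 f0 4f 40 1b b1 1c b2

Since E_a ⊕ E_b = M1 ⊕ M2, XORing with the guessed M1 bytes yields the corresponding M2 bytes: M2 = (E_a ⊕ E_b) ⊕ M1.
1e ^ 47 = 59
1b ^ 45 = 5e
29 ^ 54 = 7d
66 ^ 20 = 46
df ^ 2f = f0
6f ^ 20 = 4f
2e ^ 6e = 40
74 ^ 6f = 1b
c3 ^ 72 = b1
68 ^ 74 = 1c
da ^ 68 = b2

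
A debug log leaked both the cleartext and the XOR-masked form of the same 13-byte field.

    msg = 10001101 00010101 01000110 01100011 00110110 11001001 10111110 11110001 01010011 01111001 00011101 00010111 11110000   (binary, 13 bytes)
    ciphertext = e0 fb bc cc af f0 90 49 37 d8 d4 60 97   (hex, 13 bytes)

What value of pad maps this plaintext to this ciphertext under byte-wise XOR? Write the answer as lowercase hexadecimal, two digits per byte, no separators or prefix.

6deefaaf99392eb864a1c97767

Since ciphertext = msg ⊕ pad, XORing both sides with msg gives pad = msg ⊕ ciphertext.
byte 0: 8d ^ e0 = 6d
byte 1: 15 ^ fb = ee
byte 2: 46 ^ bc = fa
byte 3: 63 ^ cc = af
byte 4: 36 ^ af = 99
byte 5: c9 ^ f0 = 39
byte 6: be ^ 90 = 2e
byte 7: f1 ^ 49 = b8
byte 8: 53 ^ 37 = 64
byte 9: 79 ^ d8 = a1
byte 10: 1d ^ d4 = c9
byte 11: 17 ^ 60 = 77
byte 12: f0 ^ 97 = 67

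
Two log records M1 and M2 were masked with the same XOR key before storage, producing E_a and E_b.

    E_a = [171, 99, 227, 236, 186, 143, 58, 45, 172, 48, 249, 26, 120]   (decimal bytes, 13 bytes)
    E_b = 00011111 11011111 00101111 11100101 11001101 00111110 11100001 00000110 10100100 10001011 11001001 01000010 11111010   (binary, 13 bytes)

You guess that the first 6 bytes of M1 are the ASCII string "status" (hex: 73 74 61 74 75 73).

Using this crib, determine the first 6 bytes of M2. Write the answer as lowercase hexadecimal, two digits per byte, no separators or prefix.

First, E_a ⊕ E_b = (M1 ⊕ K) ⊕ (M2 ⊕ K) = M1 ⊕ M2, so the key drops out. Then M2 = (M1 ⊕ M2) ⊕ M1 over the first 6 bytes.
byte 0: (ab ⊕ 1f) ⊕ 73 = b4 ⊕ 73 = c7
byte 1: (63 ⊕ df) ⊕ 74 = bc ⊕ 74 = c8
byte 2: (e3 ⊕ 2f) ⊕ 61 = cc ⊕ 61 = ad
byte 3: (ec ⊕ e5) ⊕ 74 = 09 ⊕ 74 = 7d
byte 4: (ba ⊕ cd) ⊕ 75 = 77 ⊕ 75 = 02
byte 5: (8f ⊕ 3e) ⊕ 73 = b1 ⊕ 73 = c2

c7c8ad7d02c2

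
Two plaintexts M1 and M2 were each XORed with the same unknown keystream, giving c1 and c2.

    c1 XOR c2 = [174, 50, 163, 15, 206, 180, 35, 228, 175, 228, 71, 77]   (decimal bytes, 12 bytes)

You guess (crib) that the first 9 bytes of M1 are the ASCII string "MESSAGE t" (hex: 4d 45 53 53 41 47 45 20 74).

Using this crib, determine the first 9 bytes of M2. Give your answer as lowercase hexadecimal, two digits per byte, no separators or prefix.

e377f05c8ff366c4db

Since c1 ⊕ c2 = M1 ⊕ M2, XORing with the guessed M1 bytes yields the corresponding M2 bytes: M2 = (c1 ⊕ c2) ⊕ M1.
ae ⊕ 4d = e3
32 ⊕ 45 = 77
a3 ⊕ 53 = f0
0f ⊕ 53 = 5c
ce ⊕ 41 = 8f
b4 ⊕ 47 = f3
23 ⊕ 45 = 66
e4 ⊕ 20 = c4
af ⊕ 74 = db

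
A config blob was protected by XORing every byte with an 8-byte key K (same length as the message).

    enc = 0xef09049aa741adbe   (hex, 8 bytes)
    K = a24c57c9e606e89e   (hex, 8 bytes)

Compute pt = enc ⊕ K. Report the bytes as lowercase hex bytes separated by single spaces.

ef XOR a2 = 4d
09 XOR 4c = 45
04 XOR 57 = 53
9a XOR c9 = 53
a7 XOR e6 = 41
41 XOR 06 = 47
ad XOR e8 = 45
be XOR 9e = 20

4d 45 53 53 41 47 45 20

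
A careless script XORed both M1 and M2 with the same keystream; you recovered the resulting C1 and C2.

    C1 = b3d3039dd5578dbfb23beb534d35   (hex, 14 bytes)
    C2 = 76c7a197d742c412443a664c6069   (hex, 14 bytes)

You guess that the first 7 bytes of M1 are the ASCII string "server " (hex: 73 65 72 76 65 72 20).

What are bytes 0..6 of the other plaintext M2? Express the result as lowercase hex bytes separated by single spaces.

First, C1 ⊕ C2 = (M1 ⊕ K) ⊕ (M2 ⊕ K) = M1 ⊕ M2, so the key drops out. Then M2 = (M1 ⊕ M2) ⊕ M1 over the first 7 bytes.
byte 0: (b3 xor 76) xor 73 = c5 xor 73 = b6
byte 1: (d3 xor c7) xor 65 = 14 xor 65 = 71
byte 2: (03 xor a1) xor 72 = a2 xor 72 = d0
byte 3: (9d xor 97) xor 76 = 0a xor 76 = 7c
byte 4: (d5 xor d7) xor 65 = 02 xor 65 = 67
byte 5: (57 xor 42) xor 72 = 15 xor 72 = 67
byte 6: (8d xor c4) xor 20 = 49 xor 20 = 69

b6 71 d0 7c 67 67 69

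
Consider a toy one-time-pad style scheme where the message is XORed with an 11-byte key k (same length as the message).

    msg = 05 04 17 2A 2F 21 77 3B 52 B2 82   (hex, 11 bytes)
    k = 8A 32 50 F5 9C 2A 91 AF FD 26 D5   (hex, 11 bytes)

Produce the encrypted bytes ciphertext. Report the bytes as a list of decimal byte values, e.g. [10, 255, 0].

XOR is its own inverse, so applying the key byte-wise gives the result directly.
byte 0: 00000101 xor 10001010 = 10001111
byte 1: 00000100 xor 00110010 = 00110110
byte 2: 00010111 xor 01010000 = 01000111
byte 3: 00101010 xor 11110101 = 11011111
byte 4: 00101111 xor 10011100 = 10110011
byte 5: 00100001 xor 00101010 = 00001011
byte 6: 01110111 xor 10010001 = 11100110
byte 7: 00111011 xor 10101111 = 10010100
byte 8: 01010010 xor 11111101 = 10101111
byte 9: 10110010 xor 00100110 = 10010100
byte 10: 10000010 xor 11010101 = 01010111

[143, 54, 71, 223, 179, 11, 230, 148, 175, 148, 87]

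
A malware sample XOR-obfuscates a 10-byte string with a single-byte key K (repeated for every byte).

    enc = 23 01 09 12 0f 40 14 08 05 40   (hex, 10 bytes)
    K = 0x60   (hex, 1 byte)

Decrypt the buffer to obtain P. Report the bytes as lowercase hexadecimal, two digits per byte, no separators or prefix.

The 1-byte key repeats, so the effective keystream is 60 60 60 60 60 60 60 60 60 60.
byte 0: 23 ⊕ 60 = 43
byte 1: 01 ⊕ 60 = 61
byte 2: 09 ⊕ 60 = 69
byte 3: 12 ⊕ 60 = 72
byte 4: 0f ⊕ 60 = 6f
byte 5: 40 ⊕ 60 = 20
byte 6: 14 ⊕ 60 = 74
byte 7: 08 ⊕ 60 = 68
byte 8: 05 ⊕ 60 = 65
byte 9: 40 ⊕ 60 = 20

436169726f2074686520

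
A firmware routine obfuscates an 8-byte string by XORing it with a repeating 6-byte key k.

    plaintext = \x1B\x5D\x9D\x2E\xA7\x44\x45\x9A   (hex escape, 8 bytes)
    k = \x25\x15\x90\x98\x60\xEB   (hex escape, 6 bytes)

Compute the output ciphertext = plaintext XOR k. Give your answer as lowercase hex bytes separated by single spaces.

3e 48 0d b6 c7 af 60 8f

The 6-byte key repeats, so the effective keystream is 25 15 90 98 60 eb 25 15.
byte 0: 1b xor 25 = 3e
byte 1: 5d xor 15 = 48
byte 2: 9d xor 90 = 0d
byte 3: 2e xor 98 = b6
byte 4: a7 xor 60 = c7
byte 5: 44 xor eb = af
byte 6: 45 xor 25 = 60
byte 7: 9a xor 15 = 8f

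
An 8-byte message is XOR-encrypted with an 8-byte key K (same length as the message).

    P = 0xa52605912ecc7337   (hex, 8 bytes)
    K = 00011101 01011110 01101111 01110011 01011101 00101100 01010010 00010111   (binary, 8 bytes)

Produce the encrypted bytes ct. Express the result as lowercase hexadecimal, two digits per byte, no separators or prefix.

b8786ae273e02120

165 ⊕  29 = 184
 38 ⊕  94 = 120
  5 ⊕ 111 = 106
145 ⊕ 115 = 226
 46 ⊕  93 = 115
204 ⊕  44 = 224
115 ⊕  82 =  33
 55 ⊕  23 =  32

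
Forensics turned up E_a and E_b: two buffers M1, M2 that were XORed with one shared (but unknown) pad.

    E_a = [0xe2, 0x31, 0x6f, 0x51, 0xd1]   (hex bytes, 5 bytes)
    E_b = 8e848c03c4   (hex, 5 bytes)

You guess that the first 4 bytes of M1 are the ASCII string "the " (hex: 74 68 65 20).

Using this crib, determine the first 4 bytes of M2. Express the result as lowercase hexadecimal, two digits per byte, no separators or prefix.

First, E_a ⊕ E_b = (M1 ⊕ K) ⊕ (M2 ⊕ K) = M1 ⊕ M2, so the key drops out. Then M2 = (M1 ⊕ M2) ⊕ M1 over the first 4 bytes.
byte 0: (e2 ^ 8e) ^ 74 = 6c ^ 74 = 18
byte 1: (31 ^ 84) ^ 68 = b5 ^ 68 = dd
byte 2: (6f ^ 8c) ^ 65 = e3 ^ 65 = 86
byte 3: (51 ^ 03) ^ 20 = 52 ^ 20 = 72

18dd8672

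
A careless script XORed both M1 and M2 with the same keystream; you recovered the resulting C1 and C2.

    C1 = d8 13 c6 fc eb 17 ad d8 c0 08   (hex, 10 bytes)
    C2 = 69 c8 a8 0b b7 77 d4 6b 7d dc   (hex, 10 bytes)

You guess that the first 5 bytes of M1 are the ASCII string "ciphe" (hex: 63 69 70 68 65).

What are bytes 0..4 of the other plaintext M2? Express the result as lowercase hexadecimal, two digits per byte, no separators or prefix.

d2b21e9f39

First, C1 ⊕ C2 = (M1 ⊕ K) ⊕ (M2 ⊕ K) = M1 ⊕ M2, so the key drops out. Then M2 = (M1 ⊕ M2) ⊕ M1 over the first 5 bytes.
byte 0: (d8 ^ 69) ^ 63 = b1 ^ 63 = d2
byte 1: (13 ^ c8) ^ 69 = db ^ 69 = b2
byte 2: (c6 ^ a8) ^ 70 = 6e ^ 70 = 1e
byte 3: (fc ^ 0b) ^ 68 = f7 ^ 68 = 9f
byte 4: (eb ^ b7) ^ 65 = 5c ^ 65 = 39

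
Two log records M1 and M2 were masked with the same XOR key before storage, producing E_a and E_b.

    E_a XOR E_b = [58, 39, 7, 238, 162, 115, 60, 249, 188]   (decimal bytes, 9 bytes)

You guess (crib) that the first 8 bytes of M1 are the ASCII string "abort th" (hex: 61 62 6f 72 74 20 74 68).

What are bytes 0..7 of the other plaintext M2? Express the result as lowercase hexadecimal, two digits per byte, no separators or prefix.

Since E_a ⊕ E_b = M1 ⊕ M2, XORing with the guessed M1 bytes yields the corresponding M2 bytes: M2 = (E_a ⊕ E_b) ⊕ M1.
byte 0: 3a xor 61 = 5b
byte 1: 27 xor 62 = 45
byte 2: 07 xor 6f = 68
byte 3: ee xor 72 = 9c
byte 4: a2 xor 74 = d6
byte 5: 73 xor 20 = 53
byte 6: 3c xor 74 = 48
byte 7: f9 xor 68 = 91

5b45689cd6534891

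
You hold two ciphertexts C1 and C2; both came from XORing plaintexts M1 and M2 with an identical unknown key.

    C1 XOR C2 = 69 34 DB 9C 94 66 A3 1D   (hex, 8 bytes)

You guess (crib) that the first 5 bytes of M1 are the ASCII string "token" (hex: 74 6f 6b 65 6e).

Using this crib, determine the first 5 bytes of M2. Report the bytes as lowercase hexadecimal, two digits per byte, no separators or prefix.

Since C1 ⊕ C2 = M1 ⊕ M2, XORing with the guessed M1 bytes yields the corresponding M2 bytes: M2 = (C1 ⊕ C2) ⊕ M1.
byte 0: 69 ^ 74 = 1d
byte 1: 34 ^ 6f = 5b
byte 2: db ^ 6b = b0
byte 3: 9c ^ 65 = f9
byte 4: 94 ^ 6e = fa

1d5bb0f9fa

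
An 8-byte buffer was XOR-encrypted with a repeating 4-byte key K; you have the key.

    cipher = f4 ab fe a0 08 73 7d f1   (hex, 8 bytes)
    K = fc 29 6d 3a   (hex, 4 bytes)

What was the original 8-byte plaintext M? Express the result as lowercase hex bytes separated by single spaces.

The 4-byte key repeats, so the effective keystream is fc 29 6d 3a fc 29 6d 3a.
byte 0: 244 ^ 252 =   8
byte 1: 171 ^  41 = 130
byte 2: 254 ^ 109 = 147
byte 3: 160 ^  58 = 154
byte 4:   8 ^ 252 = 244
byte 5: 115 ^  41 =  90
byte 6: 125 ^ 109 =  16
byte 7: 241 ^  58 = 203

08 82 93 9a f4 5a 10 cb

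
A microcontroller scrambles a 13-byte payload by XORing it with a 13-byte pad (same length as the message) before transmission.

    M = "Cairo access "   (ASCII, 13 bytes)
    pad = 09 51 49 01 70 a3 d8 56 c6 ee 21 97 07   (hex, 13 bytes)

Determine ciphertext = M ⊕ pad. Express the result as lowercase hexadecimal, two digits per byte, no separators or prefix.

4a3020731f83b935a58b52e427

byte 0: 43 ⊕ 09 = 4a
byte 1: 61 ⊕ 51 = 30
byte 2: 69 ⊕ 49 = 20
byte 3: 72 ⊕ 01 = 73
byte 4: 6f ⊕ 70 = 1f
byte 5: 20 ⊕ a3 = 83
byte 6: 61 ⊕ d8 = b9
byte 7: 63 ⊕ 56 = 35
byte 8: 63 ⊕ c6 = a5
byte 9: 65 ⊕ ee = 8b
byte 10: 73 ⊕ 21 = 52
byte 11: 73 ⊕ 97 = e4
byte 12: 20 ⊕ 07 = 27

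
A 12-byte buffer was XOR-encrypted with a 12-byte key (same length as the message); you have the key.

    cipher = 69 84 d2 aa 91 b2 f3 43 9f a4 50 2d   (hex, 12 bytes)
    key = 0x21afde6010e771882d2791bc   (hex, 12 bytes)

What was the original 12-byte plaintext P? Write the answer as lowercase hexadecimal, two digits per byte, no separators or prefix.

XOR is its own inverse, so applying the key byte-wise gives the result directly.
105 XOR  33 =  72
132 XOR 175 =  43
210 XOR 222 =  12
170 XOR  96 = 202
145 XOR  16 = 129
178 XOR 231 =  85
243 XOR 113 = 130
 67 XOR 136 = 203
159 XOR  45 = 178
164 XOR  39 = 131
 80 XOR 145 = 193
 45 XOR 188 = 145

482b0cca815582cbb283c191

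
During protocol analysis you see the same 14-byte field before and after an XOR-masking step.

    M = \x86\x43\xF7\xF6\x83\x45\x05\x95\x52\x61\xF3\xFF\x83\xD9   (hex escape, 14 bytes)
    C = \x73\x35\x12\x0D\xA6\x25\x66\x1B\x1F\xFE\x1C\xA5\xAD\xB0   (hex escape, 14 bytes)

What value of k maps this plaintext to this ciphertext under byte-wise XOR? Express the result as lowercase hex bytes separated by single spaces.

f5 76 e5 fb 25 60 63 8e 4d 9f ef 5a 2e 69

Since C = M ⊕ k, XORing both sides with M gives k = M ⊕ C.
134 ⊕ 115 = 245
 67 ⊕  53 = 118
247 ⊕  18 = 229
246 ⊕  13 = 251
131 ⊕ 166 =  37
 69 ⊕  37 =  96
  5 ⊕ 102 =  99
149 ⊕  27 = 142
 82 ⊕  31 =  77
 97 ⊕ 254 = 159
243 ⊕  28 = 239
255 ⊕ 165 =  90
131 ⊕ 173 =  46
217 ⊕ 176 = 105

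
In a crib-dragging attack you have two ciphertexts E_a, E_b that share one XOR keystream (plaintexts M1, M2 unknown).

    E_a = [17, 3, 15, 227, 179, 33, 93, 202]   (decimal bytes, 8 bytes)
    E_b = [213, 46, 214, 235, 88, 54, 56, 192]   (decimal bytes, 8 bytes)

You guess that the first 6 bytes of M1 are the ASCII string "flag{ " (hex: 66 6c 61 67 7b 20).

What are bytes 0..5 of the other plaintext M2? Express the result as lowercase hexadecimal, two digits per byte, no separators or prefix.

First, E_a ⊕ E_b = (M1 ⊕ K) ⊕ (M2 ⊕ K) = M1 ⊕ M2, so the key drops out. Then M2 = (M1 ⊕ M2) ⊕ M1 over the first 6 bytes.
byte 0: (11 XOR d5) XOR 66 = c4 XOR 66 = a2
byte 1: (03 XOR 2e) XOR 6c = 2d XOR 6c = 41
byte 2: (0f XOR d6) XOR 61 = d9 XOR 61 = b8
byte 3: (e3 XOR eb) XOR 67 = 08 XOR 67 = 6f
byte 4: (b3 XOR 58) XOR 7b = eb XOR 7b = 90
byte 5: (21 XOR 36) XOR 20 = 17 XOR 20 = 37

a241b86f9037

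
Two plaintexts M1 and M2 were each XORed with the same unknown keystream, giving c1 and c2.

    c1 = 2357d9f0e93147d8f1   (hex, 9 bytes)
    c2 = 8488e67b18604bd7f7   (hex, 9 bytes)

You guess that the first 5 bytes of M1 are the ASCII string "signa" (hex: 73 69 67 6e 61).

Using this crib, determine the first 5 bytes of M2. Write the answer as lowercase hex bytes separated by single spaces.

d4 b6 58 e5 90

First, c1 ⊕ c2 = (M1 ⊕ K) ⊕ (M2 ⊕ K) = M1 ⊕ M2, so the key drops out. Then M2 = (M1 ⊕ M2) ⊕ M1 over the first 5 bytes.
byte 0: (23 xor 84) xor 73 = a7 xor 73 = d4
byte 1: (57 xor 88) xor 69 = df xor 69 = b6
byte 2: (d9 xor e6) xor 67 = 3f xor 67 = 58
byte 3: (f0 xor 7b) xor 6e = 8b xor 6e = e5
byte 4: (e9 xor 18) xor 61 = f1 xor 61 = 90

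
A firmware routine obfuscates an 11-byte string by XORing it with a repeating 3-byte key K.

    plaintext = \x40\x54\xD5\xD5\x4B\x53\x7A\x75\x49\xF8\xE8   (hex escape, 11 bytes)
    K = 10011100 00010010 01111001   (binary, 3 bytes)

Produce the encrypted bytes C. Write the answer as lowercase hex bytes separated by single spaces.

dc 46 ac 49 59 2a e6 67 30 64 fa

The 3-byte key repeats, so the effective keystream is 9c 12 79 9c 12 79 9c 12 79 9c 12.
byte 0: 40 ⊕ 9c = dc
byte 1: 54 ⊕ 12 = 46
byte 2: d5 ⊕ 79 = ac
byte 3: d5 ⊕ 9c = 49
byte 4: 4b ⊕ 12 = 59
byte 5: 53 ⊕ 79 = 2a
byte 6: 7a ⊕ 9c = e6
byte 7: 75 ⊕ 12 = 67
byte 8: 49 ⊕ 79 = 30
byte 9: f8 ⊕ 9c = 64
byte 10: e8 ⊕ 12 = fa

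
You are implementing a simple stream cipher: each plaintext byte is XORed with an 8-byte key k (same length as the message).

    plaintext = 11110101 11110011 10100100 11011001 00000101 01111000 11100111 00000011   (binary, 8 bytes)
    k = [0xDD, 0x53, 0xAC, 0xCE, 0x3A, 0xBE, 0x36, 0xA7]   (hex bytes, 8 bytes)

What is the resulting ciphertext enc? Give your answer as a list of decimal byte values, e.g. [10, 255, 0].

[40, 160, 8, 23, 63, 198, 209, 164]

XOR is its own inverse, so applying the key byte-wise gives the result directly.
byte 0: 245 XOR 221 =  40
byte 1: 243 XOR  83 = 160
byte 2: 164 XOR 172 =   8
byte 3: 217 XOR 206 =  23
byte 4:   5 XOR  58 =  63
byte 5: 120 XOR 190 = 198
byte 6: 231 XOR  54 = 209
byte 7:   3 XOR 167 = 164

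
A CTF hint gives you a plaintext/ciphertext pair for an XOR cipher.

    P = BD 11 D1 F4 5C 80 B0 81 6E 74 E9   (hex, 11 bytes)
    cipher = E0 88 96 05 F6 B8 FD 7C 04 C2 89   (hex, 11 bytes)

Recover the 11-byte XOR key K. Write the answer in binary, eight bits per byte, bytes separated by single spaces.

Since cipher = P ⊕ K, XORing both sides with P gives K = P ⊕ cipher.
189 XOR 224 =  93
 17 XOR 136 = 153
209 XOR 150 =  71
244 XOR   5 = 241
 92 XOR 246 = 170
128 XOR 184 =  56
176 XOR 253 =  77
129 XOR 124 = 253
110 XOR   4 = 106
116 XOR 194 = 182
233 XOR 137 =  96

01011101 10011001 01000111 11110001 10101010 00111000 01001101 11111101 01101010 10110110 01100000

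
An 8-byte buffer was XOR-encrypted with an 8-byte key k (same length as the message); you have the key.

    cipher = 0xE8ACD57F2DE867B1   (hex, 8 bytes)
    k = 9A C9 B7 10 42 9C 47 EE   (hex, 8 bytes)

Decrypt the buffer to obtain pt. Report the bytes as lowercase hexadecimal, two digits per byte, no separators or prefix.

XOR is its own inverse, so applying the key byte-wise gives the result directly.
e8 XOR 9a = 72
ac XOR c9 = 65
d5 XOR b7 = 62
7f XOR 10 = 6f
2d XOR 42 = 6f
e8 XOR 9c = 74
67 XOR 47 = 20
b1 XOR ee = 5f

7265626f6f74205f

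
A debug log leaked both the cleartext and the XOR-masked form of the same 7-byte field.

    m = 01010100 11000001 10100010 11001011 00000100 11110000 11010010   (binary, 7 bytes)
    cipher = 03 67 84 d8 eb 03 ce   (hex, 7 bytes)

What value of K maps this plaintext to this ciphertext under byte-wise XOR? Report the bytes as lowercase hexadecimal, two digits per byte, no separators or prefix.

57a62613eff31c

Since cipher = m ⊕ K, XORing both sides with m gives K = m ⊕ cipher.
byte 0: 54 ⊕ 03 = 57
byte 1: c1 ⊕ 67 = a6
byte 2: a2 ⊕ 84 = 26
byte 3: cb ⊕ d8 = 13
byte 4: 04 ⊕ eb = ef
byte 5: f0 ⊕ 03 = f3
byte 6: d2 ⊕ ce = 1c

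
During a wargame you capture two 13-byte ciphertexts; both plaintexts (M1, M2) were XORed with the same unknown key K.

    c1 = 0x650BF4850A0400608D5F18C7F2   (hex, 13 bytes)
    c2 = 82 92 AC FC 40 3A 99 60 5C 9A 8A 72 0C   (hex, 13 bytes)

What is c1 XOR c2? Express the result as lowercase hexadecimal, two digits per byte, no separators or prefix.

c1 ⊕ c2 = (M1 ⊕ K) ⊕ (M2 ⊕ K) = M1 ⊕ M2 — the shared key cancels under XOR.
65 ^ 82 = e7
0b ^ 92 = 99
f4 ^ ac = 58
85 ^ fc = 79
0a ^ 40 = 4a
04 ^ 3a = 3e
00 ^ 99 = 99
60 ^ 60 = 00
8d ^ 5c = d1
5f ^ 9a = c5
18 ^ 8a = 92
c7 ^ 72 = b5
f2 ^ 0c = fe

e79958794a3e9900d1c592b5fe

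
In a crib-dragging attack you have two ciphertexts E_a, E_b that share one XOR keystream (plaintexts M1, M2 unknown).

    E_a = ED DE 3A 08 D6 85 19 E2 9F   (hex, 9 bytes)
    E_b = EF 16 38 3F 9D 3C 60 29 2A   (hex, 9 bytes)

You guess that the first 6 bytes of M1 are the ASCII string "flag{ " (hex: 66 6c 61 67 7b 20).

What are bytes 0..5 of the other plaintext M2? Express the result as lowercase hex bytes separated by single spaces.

First, E_a ⊕ E_b = (M1 ⊕ K) ⊕ (M2 ⊕ K) = M1 ⊕ M2, so the key drops out. Then M2 = (M1 ⊕ M2) ⊕ M1 over the first 6 bytes.
byte 0: (ed ⊕ ef) ⊕ 66 = 02 ⊕ 66 = 64
byte 1: (de ⊕ 16) ⊕ 6c = c8 ⊕ 6c = a4
byte 2: (3a ⊕ 38) ⊕ 61 = 02 ⊕ 61 = 63
byte 3: (08 ⊕ 3f) ⊕ 67 = 37 ⊕ 67 = 50
byte 4: (d6 ⊕ 9d) ⊕ 7b = 4b ⊕ 7b = 30
byte 5: (85 ⊕ 3c) ⊕ 20 = b9 ⊕ 20 = 99

64 a4 63 50 30 99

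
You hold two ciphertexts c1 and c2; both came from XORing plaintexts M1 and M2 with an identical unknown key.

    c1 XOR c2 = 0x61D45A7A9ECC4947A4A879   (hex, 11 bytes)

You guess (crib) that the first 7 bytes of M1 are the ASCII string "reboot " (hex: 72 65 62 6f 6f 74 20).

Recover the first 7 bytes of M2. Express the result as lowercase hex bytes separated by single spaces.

Since c1 ⊕ c2 = M1 ⊕ M2, XORing with the guessed M1 bytes yields the corresponding M2 bytes: M2 = (c1 ⊕ c2) ⊕ M1.
61 xor 72 = 13
d4 xor 65 = b1
5a xor 62 = 38
7a xor 6f = 15
9e xor 6f = f1
cc xor 74 = b8
49 xor 20 = 69

13 b1 38 15 f1 b8 69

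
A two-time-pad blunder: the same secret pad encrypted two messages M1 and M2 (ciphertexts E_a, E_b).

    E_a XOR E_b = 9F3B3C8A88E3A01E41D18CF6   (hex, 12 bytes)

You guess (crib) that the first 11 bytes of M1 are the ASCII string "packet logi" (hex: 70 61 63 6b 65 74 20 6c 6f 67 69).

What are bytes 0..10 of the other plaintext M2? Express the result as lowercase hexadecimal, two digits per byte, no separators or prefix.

Since E_a ⊕ E_b = M1 ⊕ M2, XORing with the guessed M1 bytes yields the corresponding M2 bytes: M2 = (E_a ⊕ E_b) ⊕ M1.
byte 0: 9f ⊕ 70 = ef
byte 1: 3b ⊕ 61 = 5a
byte 2: 3c ⊕ 63 = 5f
byte 3: 8a ⊕ 6b = e1
byte 4: 88 ⊕ 65 = ed
byte 5: e3 ⊕ 74 = 97
byte 6: a0 ⊕ 20 = 80
byte 7: 1e ⊕ 6c = 72
byte 8: 41 ⊕ 6f = 2e
byte 9: d1 ⊕ 67 = b6
byte 10: 8c ⊕ 69 = e5

ef5a5fe1ed9780722eb6e5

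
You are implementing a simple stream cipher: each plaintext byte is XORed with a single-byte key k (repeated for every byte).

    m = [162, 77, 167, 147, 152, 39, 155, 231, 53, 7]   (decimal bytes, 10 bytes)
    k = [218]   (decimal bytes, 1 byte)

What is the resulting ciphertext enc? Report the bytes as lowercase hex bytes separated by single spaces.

The 1-byte key repeats, so the effective keystream is da da da da da da da da da da.
byte 0: 162 xor 218 = 120
byte 1:  77 xor 218 = 151
byte 2: 167 xor 218 = 125
byte 3: 147 xor 218 =  73
byte 4: 152 xor 218 =  66
byte 5:  39 xor 218 = 253
byte 6: 155 xor 218 =  65
byte 7: 231 xor 218 =  61
byte 8:  53 xor 218 = 239
byte 9:   7 xor 218 = 221

78 97 7d 49 42 fd 41 3d ef dd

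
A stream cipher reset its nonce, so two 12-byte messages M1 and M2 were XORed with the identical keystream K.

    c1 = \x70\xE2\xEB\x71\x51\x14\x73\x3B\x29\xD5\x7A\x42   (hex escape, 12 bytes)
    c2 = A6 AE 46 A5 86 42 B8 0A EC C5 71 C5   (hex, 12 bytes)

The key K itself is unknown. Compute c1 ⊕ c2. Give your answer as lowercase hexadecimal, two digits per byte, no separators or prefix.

d64cadd4d756cb31c5100b87

c1 ⊕ c2 = (M1 ⊕ K) ⊕ (M2 ⊕ K) = M1 ⊕ M2 — the shared key cancels under XOR.
byte 0: 70 ⊕ a6 = d6
byte 1: e2 ⊕ ae = 4c
byte 2: eb ⊕ 46 = ad
byte 3: 71 ⊕ a5 = d4
byte 4: 51 ⊕ 86 = d7
byte 5: 14 ⊕ 42 = 56
byte 6: 73 ⊕ b8 = cb
byte 7: 3b ⊕ 0a = 31
byte 8: 29 ⊕ ec = c5
byte 9: d5 ⊕ c5 = 10
byte 10: 7a ⊕ 71 = 0b
byte 11: 42 ⊕ c5 = 87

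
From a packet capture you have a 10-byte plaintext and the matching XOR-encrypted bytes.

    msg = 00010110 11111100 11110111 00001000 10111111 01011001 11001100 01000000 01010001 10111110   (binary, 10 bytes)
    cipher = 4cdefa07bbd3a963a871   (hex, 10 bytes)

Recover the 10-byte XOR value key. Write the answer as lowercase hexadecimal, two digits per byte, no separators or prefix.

Since cipher = msg ⊕ key, XORing both sides with msg gives key = msg ⊕ cipher.
16 XOR 4c = 5a
fc XOR de = 22
f7 XOR fa = 0d
08 XOR 07 = 0f
bf XOR bb = 04
59 XOR d3 = 8a
cc XOR a9 = 65
40 XOR 63 = 23
51 XOR a8 = f9
be XOR 71 = cf

5a220d0f048a6523f9cf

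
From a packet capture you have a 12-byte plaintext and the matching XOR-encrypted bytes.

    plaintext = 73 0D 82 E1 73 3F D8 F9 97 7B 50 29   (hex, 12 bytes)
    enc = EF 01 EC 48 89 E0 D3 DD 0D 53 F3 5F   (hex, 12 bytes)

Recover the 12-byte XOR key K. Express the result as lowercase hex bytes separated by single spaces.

9c 0c 6e a9 fa df 0b 24 9a 28 a3 76

Since enc = plaintext ⊕ K, XORing both sides with plaintext gives K = plaintext ⊕ enc.
73 ⊕ ef = 9c
0d ⊕ 01 = 0c
82 ⊕ ec = 6e
e1 ⊕ 48 = a9
73 ⊕ 89 = fa
3f ⊕ e0 = df
d8 ⊕ d3 = 0b
f9 ⊕ dd = 24
97 ⊕ 0d = 9a
7b ⊕ 53 = 28
50 ⊕ f3 = a3
29 ⊕ 5f = 76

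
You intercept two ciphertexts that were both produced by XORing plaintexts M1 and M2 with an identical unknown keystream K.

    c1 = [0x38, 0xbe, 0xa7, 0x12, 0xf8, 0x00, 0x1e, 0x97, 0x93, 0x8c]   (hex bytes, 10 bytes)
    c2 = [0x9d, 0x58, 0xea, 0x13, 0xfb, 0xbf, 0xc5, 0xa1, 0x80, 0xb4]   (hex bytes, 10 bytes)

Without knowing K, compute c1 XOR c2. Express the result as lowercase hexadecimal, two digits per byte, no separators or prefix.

a5e64d0103bfdb361338

c1 ⊕ c2 = (M1 ⊕ K) ⊕ (M2 ⊕ K) = M1 ⊕ M2 — the shared key cancels under XOR.
 56 xor 157 = 165
190 xor  88 = 230
167 xor 234 =  77
 18 xor  19 =   1
248 xor 251 =   3
  0 xor 191 = 191
 30 xor 197 = 219
151 xor 161 =  54
147 xor 128 =  19
140 xor 180 =  56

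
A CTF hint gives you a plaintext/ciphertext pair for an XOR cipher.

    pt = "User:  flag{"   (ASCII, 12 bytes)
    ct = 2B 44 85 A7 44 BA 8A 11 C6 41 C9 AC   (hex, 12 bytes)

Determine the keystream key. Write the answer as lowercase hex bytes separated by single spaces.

Since ct = pt ⊕ key, XORing both sides with pt gives key = pt ⊕ ct.
55 xor 2b = 7e
73 xor 44 = 37
65 xor 85 = e0
72 xor a7 = d5
3a xor 44 = 7e
20 xor ba = 9a
20 xor 8a = aa
66 xor 11 = 77
6c xor c6 = aa
61 xor 41 = 20
67 xor c9 = ae
7b xor ac = d7

7e 37 e0 d5 7e 9a aa 77 aa 20 ae d7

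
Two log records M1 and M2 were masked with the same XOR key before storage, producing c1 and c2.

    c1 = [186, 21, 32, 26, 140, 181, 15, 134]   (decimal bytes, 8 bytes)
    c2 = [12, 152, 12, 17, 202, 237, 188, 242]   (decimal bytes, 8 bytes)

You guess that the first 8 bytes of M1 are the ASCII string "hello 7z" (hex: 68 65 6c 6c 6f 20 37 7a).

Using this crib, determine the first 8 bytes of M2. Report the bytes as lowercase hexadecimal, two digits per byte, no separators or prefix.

First, c1 ⊕ c2 = (M1 ⊕ K) ⊕ (M2 ⊕ K) = M1 ⊕ M2, so the key drops out. Then M2 = (M1 ⊕ M2) ⊕ M1 over the first 8 bytes.
byte 0: (ba XOR 0c) XOR 68 = b6 XOR 68 = de
byte 1: (15 XOR 98) XOR 65 = 8d XOR 65 = e8
byte 2: (20 XOR 0c) XOR 6c = 2c XOR 6c = 40
byte 3: (1a XOR 11) XOR 6c = 0b XOR 6c = 67
byte 4: (8c XOR ca) XOR 6f = 46 XOR 6f = 29
byte 5: (b5 XOR ed) XOR 20 = 58 XOR 20 = 78
byte 6: (0f XOR bc) XOR 37 = b3 XOR 37 = 84
byte 7: (86 XOR f2) XOR 7a = 74 XOR 7a = 0e

dee840672978840e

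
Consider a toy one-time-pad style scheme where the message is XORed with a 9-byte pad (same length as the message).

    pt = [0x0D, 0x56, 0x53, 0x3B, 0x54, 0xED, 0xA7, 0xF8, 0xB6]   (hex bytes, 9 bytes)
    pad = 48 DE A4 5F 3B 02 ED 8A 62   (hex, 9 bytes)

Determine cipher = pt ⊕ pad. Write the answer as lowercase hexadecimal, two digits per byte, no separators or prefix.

byte 0: 0d ^ 48 = 45
byte 1: 56 ^ de = 88
byte 2: 53 ^ a4 = f7
byte 3: 3b ^ 5f = 64
byte 4: 54 ^ 3b = 6f
byte 5: ed ^ 02 = ef
byte 6: a7 ^ ed = 4a
byte 7: f8 ^ 8a = 72
byte 8: b6 ^ 62 = d4

4588f7646fef4a72d4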